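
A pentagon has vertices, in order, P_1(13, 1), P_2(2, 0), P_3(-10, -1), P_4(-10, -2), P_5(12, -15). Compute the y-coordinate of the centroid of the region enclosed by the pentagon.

-218/43

Apply the shoelace formula. First the cross-terms c_i = x_i·y_{i+1} − x_{i+1}·y_i:
  -2, -2, 10, 174, 207  ⇒  2A = 387, A = 193.5.
Then Σ (y_i + y_{i+1})·c_i = -5886, so ȳ = -5886 / (6·193.5) = -218/43.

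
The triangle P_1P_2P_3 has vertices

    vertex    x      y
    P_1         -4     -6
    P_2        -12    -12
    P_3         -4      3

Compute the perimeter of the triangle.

36

|P_1P_2| = √((-8)² + (-6)²) = √100 = 10
|P_2P_3| = √((8)² + (15)²) = √289 = 17
|P_3P_1| = √((0)² + (-9)²) = √81 = 9
Perimeter = 10 + 17 + 9 = 36.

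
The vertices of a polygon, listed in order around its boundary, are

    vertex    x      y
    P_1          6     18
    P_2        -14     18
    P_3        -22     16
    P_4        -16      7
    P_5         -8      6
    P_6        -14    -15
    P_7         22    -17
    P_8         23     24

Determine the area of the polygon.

1277.5

Cross-terms: 360, 172, 102, -40, 204, 568, 919, 270  ⇒  Σ = 2555
Area = |Σ|/2 = 1277.5.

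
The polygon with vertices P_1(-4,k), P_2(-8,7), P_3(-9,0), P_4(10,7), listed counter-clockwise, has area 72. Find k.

8

The doubled signed area Σ (x_i y_{i+1} − x_{i+1} y_i) is linear in k.
With k=0 it equals 0; the coefficient of k is 18 (from the two edges through P_1).
So 18·k + 0 = 2·72 = 144 ⇒ k = 8.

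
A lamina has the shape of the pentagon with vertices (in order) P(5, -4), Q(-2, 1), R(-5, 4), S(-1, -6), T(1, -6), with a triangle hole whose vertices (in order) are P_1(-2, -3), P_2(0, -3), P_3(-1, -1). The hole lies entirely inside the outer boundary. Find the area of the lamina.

31

Outer boundary:
Apply the surveyor's formula: 2A = Σ (x_i·y_{i+1} − x_{i+1}·y_i), indices taken mod 5.
Σ = (-3) + (-3) + (34) + (12) + (26) = 66
Area = |Σ|/2 = 33.
Hole:
P_1→P_2: (-2)(-3) − (0)(-3) = 6
P_2→P_3: (0)(-1) − (-1)(-3) = -3
P_3→P_1: (-1)(-3) − (-2)(-1) = 1
Σ = 4
Area = |Σ|/2 = 2.
Net area = 33 − 2 = 31.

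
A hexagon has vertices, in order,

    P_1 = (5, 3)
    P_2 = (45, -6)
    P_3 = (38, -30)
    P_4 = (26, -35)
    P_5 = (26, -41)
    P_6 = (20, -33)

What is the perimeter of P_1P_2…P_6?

|P_1P_2| = √((40)² + (-9)²) = √1681 = 41
|P_2P_3| = √((-7)² + (-24)²) = √625 = 25
|P_3P_4| = √((-12)² + (-5)²) = √169 = 13
|P_4P_5| = √((0)² + (-6)²) = √36 = 6
|P_5P_6| = √((-6)² + (8)²) = √100 = 10
|P_6P_1| = √((-15)² + (36)²) = √1521 = 39
Perimeter = 41 + 25 + 13 + 6 + 10 + 39 = 134.

134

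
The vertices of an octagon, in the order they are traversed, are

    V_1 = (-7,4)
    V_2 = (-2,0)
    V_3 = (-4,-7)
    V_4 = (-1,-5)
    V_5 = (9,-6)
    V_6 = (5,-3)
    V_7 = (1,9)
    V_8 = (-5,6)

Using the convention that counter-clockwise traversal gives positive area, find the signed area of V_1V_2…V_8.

Apply the shoelace formula: 2A = Σ (x_i·y_{i+1} − x_{i+1}·y_i), indices taken mod 8.
Σ = (8) + (14) + (13) + (51) + (3) + (48) + (51) + (22) = 210
Signed area = Σ/2 = 105 (positive ⇒ counter-clockwise traversal).

105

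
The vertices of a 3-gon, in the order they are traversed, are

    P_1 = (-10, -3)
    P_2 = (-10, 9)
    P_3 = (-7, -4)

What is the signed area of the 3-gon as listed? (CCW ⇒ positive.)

-18

Apply the shoelace formula: 2A = Σ (x_i·y_{i+1} − x_{i+1}·y_i), indices taken mod 3.
Σ = (-120) + (103) + (-19) = -36
Signed area = Σ/2 = -18 (negative ⇒ clockwise traversal).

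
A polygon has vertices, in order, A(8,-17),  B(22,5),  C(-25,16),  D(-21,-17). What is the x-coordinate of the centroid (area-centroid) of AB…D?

Apply the shoelace formula. First the cross-terms c_i = x_i·y_{i+1} − x_{i+1}·y_i:
  414, 477, 761, 493  ⇒  2A = 2145, A = 1072.5.
Then Σ (x_i + x_{i+1})·c_i = -30426, so x̄ = -30426 / (6·1072.5) = -922/195.

-922/195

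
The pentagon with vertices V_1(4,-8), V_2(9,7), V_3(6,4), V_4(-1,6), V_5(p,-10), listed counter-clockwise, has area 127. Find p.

-5

Write out the shoelace sum; only the two edges meeting at V_5 involve p:
2·Area = [((-1)·(-10) − p·6) + (p·(-8) − 4·(-10))] + 134
       = -14·p + 184 = 254
⇒ p = -5.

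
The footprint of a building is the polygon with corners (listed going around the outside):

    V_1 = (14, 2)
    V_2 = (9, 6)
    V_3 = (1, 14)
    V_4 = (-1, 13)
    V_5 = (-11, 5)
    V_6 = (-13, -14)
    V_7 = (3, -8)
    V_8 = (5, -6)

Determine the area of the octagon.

416

Apply Gauss's area formula: 2A = Σ (x_i·y_{i+1} − x_{i+1}·y_i), indices taken mod 8.
Σ = (66) + (120) + (27) + (138) + (219) + (146) + (22) + (94) = 832
Area = |Σ|/2 = 416.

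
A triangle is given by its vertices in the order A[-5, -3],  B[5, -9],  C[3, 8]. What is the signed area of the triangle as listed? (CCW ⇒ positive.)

Σ = (60) + (67) + (31) = 158
Signed area = Σ/2 = 79 (positive ⇒ counter-clockwise traversal).

79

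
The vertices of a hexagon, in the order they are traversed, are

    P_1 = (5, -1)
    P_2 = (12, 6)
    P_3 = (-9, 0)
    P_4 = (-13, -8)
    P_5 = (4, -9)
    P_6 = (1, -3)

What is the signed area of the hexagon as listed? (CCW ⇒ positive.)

164

Apply the shoelace formula: 2A = Σ (x_i·y_{i+1} − x_{i+1}·y_i), indices taken mod 6.
Σ = (42) + (54) + (72) + (149) + (-3) + (14) = 328
Signed area = Σ/2 = 164 (positive ⇒ counter-clockwise traversal).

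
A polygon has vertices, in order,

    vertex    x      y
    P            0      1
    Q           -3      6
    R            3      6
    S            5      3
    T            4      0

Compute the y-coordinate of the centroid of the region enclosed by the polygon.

Apply Gauss's area formula. First the cross-terms c_i = x_i·y_{i+1} − x_{i+1}·y_i:
  3, -36, -21, -12, 4  ⇒  2A = -62, A = -31.
Then Σ (y_i + y_{i+1})·c_i = -632, so ȳ = -632 / (6·(-31)) = 316/93.

316/93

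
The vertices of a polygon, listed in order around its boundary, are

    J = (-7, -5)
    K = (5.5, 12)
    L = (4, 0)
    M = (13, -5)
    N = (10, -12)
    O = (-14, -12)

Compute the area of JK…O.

Apply the shoelace formula: 2A = Σ (x_i·y_{i+1} − x_{i+1}·y_i), indices taken mod 6.
J→K: (-7)(12) − (5.5)(-5) = -56.5
K→L: (5.5)(0) − (4)(12) = -48
L→M: (4)(-5) − (13)(0) = -20
M→N: (13)(-12) − (10)(-5) = -106
N→O: (10)(-12) − (-14)(-12) = -288
O→J: (-14)(-5) − (-7)(-12) = -14
Σ = -532.5
Area = |Σ|/2 = 266.25.

266.25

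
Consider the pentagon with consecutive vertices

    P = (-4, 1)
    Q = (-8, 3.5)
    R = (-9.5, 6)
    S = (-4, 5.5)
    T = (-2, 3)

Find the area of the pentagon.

Apply Gauss's area formula: 2A = Σ (x_i·y_{i+1} − x_{i+1}·y_i), indices taken mod 5.
P→Q: (-4)(3.5) − (-8)(1) = -6
Q→R: (-8)(6) − (-9.5)(3.5) = -14.75
R→S: (-9.5)(5.5) − (-4)(6) = -28.25
S→T: (-4)(3) − (-2)(5.5) = -1
T→P: (-2)(1) − (-4)(3) = 10
Σ = -40
Area = |Σ|/2 = 20.

20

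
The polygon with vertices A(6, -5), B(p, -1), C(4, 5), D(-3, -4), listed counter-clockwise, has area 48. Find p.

6

Write out the shoelace sum; only the two edges meeting at B involve p:
2·Area = [(6·(-1) − p·(-5)) + (p·5 − 4·(-1))] + 38
       = 10·p + 36 = 96
⇒ p = 6.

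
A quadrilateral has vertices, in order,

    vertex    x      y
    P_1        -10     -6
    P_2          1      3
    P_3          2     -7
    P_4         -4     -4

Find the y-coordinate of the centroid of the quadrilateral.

Apply the shoelace (surveyor's) formula. First the cross-terms c_i = x_i·y_{i+1} − x_{i+1}·y_i:
  -24, -13, -36, -16  ⇒  2A = -89, A = -44.5.
Then Σ (y_i + y_{i+1})·c_i = 680, so ȳ = 680 / (6·(-44.5)) = -680/267.

-680/267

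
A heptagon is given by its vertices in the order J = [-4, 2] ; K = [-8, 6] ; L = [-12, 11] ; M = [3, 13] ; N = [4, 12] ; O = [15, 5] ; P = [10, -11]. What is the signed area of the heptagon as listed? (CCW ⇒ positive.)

Cross-terms: -8, -16, -189, -16, -160, -215, -24  ⇒  Σ = -628
Signed area = Σ/2 = -314 (negative ⇒ clockwise traversal).

-314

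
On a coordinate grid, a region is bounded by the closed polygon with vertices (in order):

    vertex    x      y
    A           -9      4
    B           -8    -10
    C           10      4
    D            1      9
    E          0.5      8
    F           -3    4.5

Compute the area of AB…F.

Σ = (122) + (68) + (86) + (3.5) + (26.25) + (28.5) = 334.25
Area = |Σ|/2 = 167.125.

167.125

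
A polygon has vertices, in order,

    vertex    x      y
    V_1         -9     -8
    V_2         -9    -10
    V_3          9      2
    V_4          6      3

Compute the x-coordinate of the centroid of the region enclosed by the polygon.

Apply the surveyor's formula. First the cross-terms c_i = x_i·y_{i+1} − x_{i+1}·y_i:
  18, 72, 15, -21  ⇒  2A = 84, A = 42.
Then Σ (x_i + x_{i+1})·c_i = -36, so x̄ = -36 / (6·42) = -1/7.

-1/7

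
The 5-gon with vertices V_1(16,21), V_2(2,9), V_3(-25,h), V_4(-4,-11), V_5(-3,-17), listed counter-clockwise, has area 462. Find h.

13

The doubled signed area Σ (x_i y_{i+1} − x_{i+1} y_i) is linear in h.
With h=0 it equals 846; the coefficient of h is 6 (from the two edges through V_3).
So 6·h + 846 = 2·462 = 924 ⇒ h = 13.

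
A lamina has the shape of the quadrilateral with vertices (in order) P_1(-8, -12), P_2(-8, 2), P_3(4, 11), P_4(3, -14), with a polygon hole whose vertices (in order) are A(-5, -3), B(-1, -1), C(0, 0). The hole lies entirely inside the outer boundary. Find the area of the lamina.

Outer boundary:
Apply the shoelace (surveyor's) formula: 2A = Σ (x_i·y_{i+1} − x_{i+1}·y_i), indices taken mod 4.
P_1→P_2: (-8)(2) − (-8)(-12) = -112
P_2→P_3: (-8)(11) − (4)(2) = -96
P_3→P_4: (4)(-14) − (3)(11) = -89
P_4→P_1: (3)(-12) − (-8)(-14) = -148
Σ = -445
Area = |Σ|/2 = 222.5.
Hole:
Σ = (2) + (0) + (0) = 2
Area = |Σ|/2 = 1.
Net area = 222.5 − 1 = 221.5.

221.5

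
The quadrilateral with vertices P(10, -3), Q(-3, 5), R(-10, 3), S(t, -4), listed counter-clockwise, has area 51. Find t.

Write out the shoelace sum; only the two edges meeting at S involve t:
2·Area = [((-10)·(-4) − t·3) + (t·(-3) − 10·(-4))] + 82
       = -6·t + 162 = 102
⇒ t = 10.

10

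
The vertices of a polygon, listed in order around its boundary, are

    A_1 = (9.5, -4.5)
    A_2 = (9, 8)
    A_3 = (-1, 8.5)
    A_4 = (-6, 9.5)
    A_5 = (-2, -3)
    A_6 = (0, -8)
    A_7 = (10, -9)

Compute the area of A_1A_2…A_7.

208

Apply the shoelace (surveyor's) formula: 2A = Σ (x_i·y_{i+1} − x_{i+1}·y_i), indices taken mod 7.
A_1→A_2: (9.5)(8) − (9)(-4.5) = 116.5
A_2→A_3: (9)(8.5) − (-1)(8) = 84.5
A_3→A_4: (-1)(9.5) − (-6)(8.5) = 41.5
A_4→A_5: (-6)(-3) − (-2)(9.5) = 37
A_5→A_6: (-2)(-8) − (0)(-3) = 16
A_6→A_7: (0)(-9) − (10)(-8) = 80
A_7→A_1: (10)(-4.5) − (9.5)(-9) = 40.5
Σ = 416
Area = |Σ|/2 = 208.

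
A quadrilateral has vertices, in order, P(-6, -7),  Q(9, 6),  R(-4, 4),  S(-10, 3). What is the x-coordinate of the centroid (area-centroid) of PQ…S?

Apply Gauss's area formula. First the cross-terms c_i = x_i·y_{i+1} − x_{i+1}·y_i:
  27, 60, 28, 88  ⇒  2A = 203, A = 101.5.
Then Σ (x_i + x_{i+1})·c_i = -1419, so x̄ = -1419 / (6·101.5) = -473/203.

-473/203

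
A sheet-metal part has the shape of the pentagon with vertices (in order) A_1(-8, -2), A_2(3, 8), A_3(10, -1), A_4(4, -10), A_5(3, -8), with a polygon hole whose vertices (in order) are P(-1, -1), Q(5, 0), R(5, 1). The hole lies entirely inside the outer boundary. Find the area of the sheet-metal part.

Outer boundary:
Σ = (-58) + (-83) + (-96) + (-2) + (-70) = -309
Area = |Σ|/2 = 154.5.
Hole:
Σ = (5) + (5) + (-4) = 6
Area = |Σ|/2 = 3.
Net area = 154.5 − 3 = 151.5.

151.5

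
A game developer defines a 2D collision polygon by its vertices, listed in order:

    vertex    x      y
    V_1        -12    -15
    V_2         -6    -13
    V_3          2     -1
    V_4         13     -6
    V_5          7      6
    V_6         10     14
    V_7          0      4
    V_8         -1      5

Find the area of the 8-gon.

188

Apply the shoelace formula: 2A = Σ (x_i·y_{i+1} − x_{i+1}·y_i), indices taken mod 8.
Σ = (66) + (32) + (1) + (120) + (38) + (40) + (4) + (75) = 376
Area = |Σ|/2 = 188.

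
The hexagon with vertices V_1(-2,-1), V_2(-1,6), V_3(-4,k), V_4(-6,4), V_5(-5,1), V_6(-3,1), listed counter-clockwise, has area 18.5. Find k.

The doubled signed area Σ (x_i y_{i+1} − x_{i+1} y_i) is linear in k.
With k=0 it equals 12; the coefficient of k is 5 (from the two edges through V_3).
So 5·k + 12 = 2·18.5 = 37 ⇒ k = 5.

5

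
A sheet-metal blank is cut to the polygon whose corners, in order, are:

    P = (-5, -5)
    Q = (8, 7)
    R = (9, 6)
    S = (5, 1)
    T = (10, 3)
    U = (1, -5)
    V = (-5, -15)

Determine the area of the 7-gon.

Apply the shoelace formula: 2A = Σ (x_i·y_{i+1} − x_{i+1}·y_i), indices taken mod 7.
Cross-terms: 5, -15, -21, 5, -53, -40, -50  ⇒  Σ = -169
Area = |Σ|/2 = 84.5.

84.5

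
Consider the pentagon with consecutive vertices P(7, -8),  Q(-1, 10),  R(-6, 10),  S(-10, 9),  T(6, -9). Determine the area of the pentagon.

Apply the shoelace formula: 2A = Σ (x_i·y_{i+1} − x_{i+1}·y_i), indices taken mod 5.
P→Q: (7)(10) − (-1)(-8) = 62
Q→R: (-1)(10) − (-6)(10) = 50
R→S: (-6)(9) − (-10)(10) = 46
S→T: (-10)(-9) − (6)(9) = 36
T→P: (6)(-8) − (7)(-9) = 15
Σ = 209
Area = |Σ|/2 = 104.5.

104.5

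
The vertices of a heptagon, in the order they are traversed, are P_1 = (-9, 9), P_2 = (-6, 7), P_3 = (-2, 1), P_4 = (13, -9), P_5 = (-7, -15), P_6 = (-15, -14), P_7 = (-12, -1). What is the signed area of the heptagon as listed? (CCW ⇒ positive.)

Apply the shoelace (surveyor's) formula: 2A = Σ (x_i·y_{i+1} − x_{i+1}·y_i), indices taken mod 7.
Σ = (-9) + (8) + (5) + (-258) + (-127) + (-153) + (-117) = -651
Signed area = Σ/2 = -325.5 (negative ⇒ clockwise traversal).

-325.5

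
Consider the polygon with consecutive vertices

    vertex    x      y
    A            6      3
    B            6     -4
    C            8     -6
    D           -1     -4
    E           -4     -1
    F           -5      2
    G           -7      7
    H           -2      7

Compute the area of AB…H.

108

Apply the shoelace formula: 2A = Σ (x_i·y_{i+1} − x_{i+1}·y_i), indices taken mod 8.
Σ = (-42) + (-4) + (-38) + (-15) + (-13) + (-21) + (-35) + (-48) = -216
Area = |Σ|/2 = 108.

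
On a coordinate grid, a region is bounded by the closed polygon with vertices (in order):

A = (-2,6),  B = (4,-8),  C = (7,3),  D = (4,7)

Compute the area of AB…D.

67.5

Apply the shoelace formula: 2A = Σ (x_i·y_{i+1} − x_{i+1}·y_i), indices taken mod 4.
A→B: (-2)(-8) − (4)(6) = -8
B→C: (4)(3) − (7)(-8) = 68
C→D: (7)(7) − (4)(3) = 37
D→A: (4)(6) − (-2)(7) = 38
Σ = 135
Area = |Σ|/2 = 67.5.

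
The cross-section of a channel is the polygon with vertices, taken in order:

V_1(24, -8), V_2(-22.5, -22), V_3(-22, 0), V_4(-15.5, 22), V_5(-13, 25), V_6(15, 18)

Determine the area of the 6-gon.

1469.25

Σ = (-708) + (-484) + (-484) + (-101.5) + (-609) + (-552) = -2938.5
Area = |Σ|/2 = 1469.25.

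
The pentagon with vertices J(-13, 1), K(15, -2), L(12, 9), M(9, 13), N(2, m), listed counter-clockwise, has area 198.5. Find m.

The doubled signed area Σ (x_i y_{i+1} − x_{i+1} y_i) is linear in m.
With m=0 it equals 221; the coefficient of m is 22 (from the two edges through N).
So 22·m + 221 = 2·198.5 = 397 ⇒ m = 8.

8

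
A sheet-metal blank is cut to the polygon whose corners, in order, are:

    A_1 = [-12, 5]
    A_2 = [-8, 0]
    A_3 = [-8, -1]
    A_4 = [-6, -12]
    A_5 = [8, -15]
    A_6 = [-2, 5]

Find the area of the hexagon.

192

Σ = (40) + (8) + (90) + (186) + (10) + (50) = 384
Area = |Σ|/2 = 192.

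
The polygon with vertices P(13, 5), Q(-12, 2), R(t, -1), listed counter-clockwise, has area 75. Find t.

13

Write out the shoelace sum; only the two edges meeting at R involve t:
2·Area = [((-12)·(-1) − t·2) + (t·5 − 13·(-1))] + 86
       = 3·t + 111 = 150
⇒ t = 13.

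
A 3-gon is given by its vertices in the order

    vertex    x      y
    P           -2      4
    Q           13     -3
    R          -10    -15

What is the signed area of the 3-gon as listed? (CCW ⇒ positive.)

Cross-terms: -46, -225, -70  ⇒  Σ = -341
Signed area = Σ/2 = -170.5 (negative ⇒ clockwise traversal).

-170.5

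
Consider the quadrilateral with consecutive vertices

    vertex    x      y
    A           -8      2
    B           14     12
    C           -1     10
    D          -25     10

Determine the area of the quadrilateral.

149

Apply the surveyor's formula: 2A = Σ (x_i·y_{i+1} − x_{i+1}·y_i), indices taken mod 4.
Cross-terms: -124, 152, 240, 30  ⇒  Σ = 298
Area = |Σ|/2 = 149.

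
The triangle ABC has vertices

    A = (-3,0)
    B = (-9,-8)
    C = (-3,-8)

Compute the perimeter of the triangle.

24

|AB| = √((-6)² + (-8)²) = √100 = 10
|BC| = √((6)² + (0)²) = √36 = 6
|CA| = √((0)² + (8)²) = √64 = 8
Perimeter = 10 + 6 + 8 = 24.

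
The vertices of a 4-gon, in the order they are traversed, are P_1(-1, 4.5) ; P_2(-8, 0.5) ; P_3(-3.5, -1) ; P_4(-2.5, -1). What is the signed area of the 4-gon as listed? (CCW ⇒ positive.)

P_1→P_2: (-1)(0.5) − (-8)(4.5) = 35.5
P_2→P_3: (-8)(-1) − (-3.5)(0.5) = 9.75
P_3→P_4: (-3.5)(-1) − (-2.5)(-1) = 1
P_4→P_1: (-2.5)(4.5) − (-1)(-1) = -12.25
Σ = 34
Signed area = Σ/2 = 17 (positive ⇒ counter-clockwise traversal).

17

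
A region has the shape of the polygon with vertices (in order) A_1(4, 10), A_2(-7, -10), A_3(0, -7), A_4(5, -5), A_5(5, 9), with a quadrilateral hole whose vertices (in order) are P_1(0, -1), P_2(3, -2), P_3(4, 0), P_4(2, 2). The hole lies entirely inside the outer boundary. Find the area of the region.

90.5

Outer boundary:
Cross-terms: 30, 49, 35, 70, 14  ⇒  Σ = 198
Area = |Σ|/2 = 99.
Hole:
P_1→P_2: (0)(-2) − (3)(-1) = 3
P_2→P_3: (3)(0) − (4)(-2) = 8
P_3→P_4: (4)(2) − (2)(0) = 8
P_4→P_1: (2)(-1) − (0)(2) = -2
Σ = 17
Area = |Σ|/2 = 8.5.
Net area = 99 − 8.5 = 90.5.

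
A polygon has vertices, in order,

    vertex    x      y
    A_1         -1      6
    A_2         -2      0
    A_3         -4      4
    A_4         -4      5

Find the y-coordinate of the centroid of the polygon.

205/57

Apply Gauss's area formula. First the cross-terms c_i = x_i·y_{i+1} − x_{i+1}·y_i:
  12, -8, -4, -19  ⇒  2A = -19, A = -9.5.
Then Σ (y_i + y_{i+1})·c_i = -205, so ȳ = -205 / (6·(-9.5)) = 205/57.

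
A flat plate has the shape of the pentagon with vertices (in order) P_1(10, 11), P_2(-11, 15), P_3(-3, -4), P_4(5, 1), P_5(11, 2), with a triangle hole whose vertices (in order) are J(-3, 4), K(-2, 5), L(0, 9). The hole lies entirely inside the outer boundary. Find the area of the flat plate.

237.5

Outer boundary:
Σ = (271) + (89) + (17) + (-1) + (101) = 477
Area = |Σ|/2 = 238.5.
Hole:
Apply the shoelace formula: 2A = Σ (x_i·y_{i+1} − x_{i+1}·y_i), indices taken mod 3.
J→K: (-3)(5) − (-2)(4) = -7
K→L: (-2)(9) − (0)(5) = -18
L→J: (0)(4) − (-3)(9) = 27
Σ = 2
Area = |Σ|/2 = 1.
Net area = 238.5 − 1 = 237.5.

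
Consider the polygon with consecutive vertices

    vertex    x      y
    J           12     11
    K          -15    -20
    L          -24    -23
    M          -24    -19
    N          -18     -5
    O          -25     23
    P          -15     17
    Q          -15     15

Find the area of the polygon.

731

Apply the shoelace (surveyor's) formula: 2A = Σ (x_i·y_{i+1} − x_{i+1}·y_i), indices taken mod 8.
Cross-terms: -75, -135, -96, -222, -539, -80, 30, -345  ⇒  Σ = -1462
Area = |Σ|/2 = 731.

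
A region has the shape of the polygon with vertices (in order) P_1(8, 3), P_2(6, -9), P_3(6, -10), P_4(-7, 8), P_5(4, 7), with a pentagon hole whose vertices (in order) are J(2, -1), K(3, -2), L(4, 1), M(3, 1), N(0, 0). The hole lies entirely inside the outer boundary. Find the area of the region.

116

Outer boundary:
P_1→P_2: (8)(-9) − (6)(3) = -90
P_2→P_3: (6)(-10) − (6)(-9) = -6
P_3→P_4: (6)(8) − (-7)(-10) = -22
P_4→P_5: (-7)(7) − (4)(8) = -81
P_5→P_1: (4)(3) − (8)(7) = -44
Σ = -243
Area = |Σ|/2 = 121.5.
Hole:
Apply the shoelace (surveyor's) formula: 2A = Σ (x_i·y_{i+1} − x_{i+1}·y_i), indices taken mod 5.
Cross-terms: -1, 11, 1, 0, 0  ⇒  Σ = 11
Area = |Σ|/2 = 5.5.
Net area = 121.5 − 5.5 = 116.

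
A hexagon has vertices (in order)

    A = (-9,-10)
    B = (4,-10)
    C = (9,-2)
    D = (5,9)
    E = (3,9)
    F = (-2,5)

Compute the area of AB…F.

209.5

Apply Gauss's area formula: 2A = Σ (x_i·y_{i+1} − x_{i+1}·y_i), indices taken mod 6.
Cross-terms: 130, 82, 91, 18, 33, 65  ⇒  Σ = 419
Area = |Σ|/2 = 209.5.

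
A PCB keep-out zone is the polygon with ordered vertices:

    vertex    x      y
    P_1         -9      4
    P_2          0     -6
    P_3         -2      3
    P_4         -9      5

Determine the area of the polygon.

Apply the shoelace (surveyor's) formula: 2A = Σ (x_i·y_{i+1} − x_{i+1}·y_i), indices taken mod 4.
Σ = (54) + (-12) + (17) + (9) = 68
Area = |Σ|/2 = 34.

34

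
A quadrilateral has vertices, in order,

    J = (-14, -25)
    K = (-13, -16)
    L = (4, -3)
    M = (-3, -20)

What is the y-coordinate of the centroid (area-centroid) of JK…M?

Apply the surveyor's formula. First the cross-terms c_i = x_i·y_{i+1} − x_{i+1}·y_i:
  -101, 103, -89, -205  ⇒  2A = -292, A = -146.
Then Σ (y_i + y_{i+1})·c_i = 13456, so ȳ = 13456 / (6·(-146)) = -3364/219.

-3364/219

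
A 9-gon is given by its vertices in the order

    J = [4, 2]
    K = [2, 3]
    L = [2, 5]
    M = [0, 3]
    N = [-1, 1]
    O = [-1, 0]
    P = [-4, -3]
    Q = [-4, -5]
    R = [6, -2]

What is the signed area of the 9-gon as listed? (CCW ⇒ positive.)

Σ = (8) + (4) + (6) + (3) + (1) + (3) + (8) + (38) + (20) = 91
Signed area = Σ/2 = 45.5 (positive ⇒ counter-clockwise traversal).

45.5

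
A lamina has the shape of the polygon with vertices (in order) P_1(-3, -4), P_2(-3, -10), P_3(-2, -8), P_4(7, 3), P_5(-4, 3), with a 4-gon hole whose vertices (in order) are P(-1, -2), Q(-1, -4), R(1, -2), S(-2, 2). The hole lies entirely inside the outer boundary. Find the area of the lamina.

Outer boundary:
Apply Gauss's area formula: 2A = Σ (x_i·y_{i+1} − x_{i+1}·y_i), indices taken mod 5.
Σ = (18) + (4) + (50) + (33) + (25) = 130
Area = |Σ|/2 = 65.
Hole:
Apply the shoelace formula: 2A = Σ (x_i·y_{i+1} − x_{i+1}·y_i), indices taken mod 4.
Σ = (2) + (6) + (-2) + (6) = 12
Area = |Σ|/2 = 6.
Net area = 65 − 6 = 59.

59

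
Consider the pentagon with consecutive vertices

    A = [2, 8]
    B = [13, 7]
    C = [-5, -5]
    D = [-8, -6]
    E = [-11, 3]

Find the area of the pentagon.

157

Apply the surveyor's formula: 2A = Σ (x_i·y_{i+1} − x_{i+1}·y_i), indices taken mod 5.
Σ = (-90) + (-30) + (-10) + (-90) + (-94) = -314
Area = |Σ|/2 = 157.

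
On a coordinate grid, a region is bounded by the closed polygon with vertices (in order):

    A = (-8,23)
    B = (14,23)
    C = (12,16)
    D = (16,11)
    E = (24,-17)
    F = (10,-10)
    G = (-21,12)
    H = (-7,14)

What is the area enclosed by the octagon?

Σ = (-506) + (-52) + (-124) + (-536) + (-70) + (-90) + (-210) + (-49) = -1637
Area = |Σ|/2 = 818.5.

818.5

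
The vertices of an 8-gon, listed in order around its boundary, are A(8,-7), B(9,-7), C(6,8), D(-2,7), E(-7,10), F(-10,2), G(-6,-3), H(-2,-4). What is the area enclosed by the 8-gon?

Cross-terms: 7, 114, 58, 29, 86, 42, 18, 46  ⇒  Σ = 400
Area = |Σ|/2 = 200.

200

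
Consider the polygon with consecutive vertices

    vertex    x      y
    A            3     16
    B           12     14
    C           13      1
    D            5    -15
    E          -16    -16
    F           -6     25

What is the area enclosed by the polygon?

Apply the shoelace (surveyor's) formula: 2A = Σ (x_i·y_{i+1} − x_{i+1}·y_i), indices taken mod 6.
Σ = (-150) + (-170) + (-200) + (-320) + (-496) + (-171) = -1507
Area = |Σ|/2 = 753.5.

753.5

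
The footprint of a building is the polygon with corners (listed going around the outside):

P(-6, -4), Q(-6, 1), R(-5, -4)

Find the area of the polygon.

Apply the shoelace formula: 2A = Σ (x_i·y_{i+1} − x_{i+1}·y_i), indices taken mod 3.
Cross-terms: -30, 29, -4  ⇒  Σ = -5
Area = |Σ|/2 = 2.5.

2.5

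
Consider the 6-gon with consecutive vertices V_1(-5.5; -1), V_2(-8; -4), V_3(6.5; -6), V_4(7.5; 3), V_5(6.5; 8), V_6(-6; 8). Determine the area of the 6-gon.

171.5

Apply the shoelace (surveyor's) formula: 2A = Σ (x_i·y_{i+1} − x_{i+1}·y_i), indices taken mod 6.
V_1→V_2: (-5.5)(-4) − (-8)(-1) = 14
V_2→V_3: (-8)(-6) − (6.5)(-4) = 74
V_3→V_4: (6.5)(3) − (7.5)(-6) = 64.5
V_4→V_5: (7.5)(8) − (6.5)(3) = 40.5
V_5→V_6: (6.5)(8) − (-6)(8) = 100
V_6→V_1: (-6)(-1) − (-5.5)(8) = 50
Σ = 343
Area = |Σ|/2 = 171.5.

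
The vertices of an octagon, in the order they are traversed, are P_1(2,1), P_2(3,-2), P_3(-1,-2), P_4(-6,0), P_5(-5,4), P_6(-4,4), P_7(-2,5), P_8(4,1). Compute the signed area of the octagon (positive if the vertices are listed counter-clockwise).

Σ = (-7) + (-8) + (-12) + (-24) + (-4) + (-12) + (-22) + (2) = -87
Signed area = Σ/2 = -43.5 (negative ⇒ clockwise traversal).

-43.5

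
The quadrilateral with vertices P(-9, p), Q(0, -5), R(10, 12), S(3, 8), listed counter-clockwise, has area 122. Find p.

Write out the shoelace sum; only the two edges meeting at P involve p:
2·Area = [(3·p − (-9)·8) + ((-9)·(-5) − 0·p)] + 94
       = 3·p + 211 = 244
⇒ p = 11.

11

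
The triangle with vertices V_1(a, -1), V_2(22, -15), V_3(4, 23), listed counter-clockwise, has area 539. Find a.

Write out the shoelace sum; only the two edges meeting at V_1 involve a:
2·Area = [(4·(-1) − a·23) + (a·(-15) − 22·(-1))] + 566
       = -38·a + 584 = 1078
⇒ a = -13.

-13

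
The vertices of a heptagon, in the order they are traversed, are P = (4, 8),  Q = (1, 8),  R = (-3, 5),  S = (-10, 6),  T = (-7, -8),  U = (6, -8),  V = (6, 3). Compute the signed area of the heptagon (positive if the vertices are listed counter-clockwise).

206.5

Σ = (24) + (29) + (32) + (122) + (104) + (66) + (36) = 413
Signed area = Σ/2 = 206.5 (positive ⇒ counter-clockwise traversal).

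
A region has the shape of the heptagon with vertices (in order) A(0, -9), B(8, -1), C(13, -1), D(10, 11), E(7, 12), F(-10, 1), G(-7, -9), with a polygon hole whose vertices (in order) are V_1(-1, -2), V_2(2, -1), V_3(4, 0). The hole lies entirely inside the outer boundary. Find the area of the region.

279.5

Outer boundary:
Apply the surveyor's formula: 2A = Σ (x_i·y_{i+1} − x_{i+1}·y_i), indices taken mod 7.
Σ = (72) + (5) + (153) + (43) + (127) + (97) + (63) = 560
Area = |Σ|/2 = 280.
Hole:
Apply Gauss's area formula: 2A = Σ (x_i·y_{i+1} − x_{i+1}·y_i), indices taken mod 3.
V_1→V_2: (-1)(-1) − (2)(-2) = 5
V_2→V_3: (2)(0) − (4)(-1) = 4
V_3→V_1: (4)(-2) − (-1)(0) = -8
Σ = 1
Area = |Σ|/2 = 0.5.
Net area = 280 − 0.5 = 279.5.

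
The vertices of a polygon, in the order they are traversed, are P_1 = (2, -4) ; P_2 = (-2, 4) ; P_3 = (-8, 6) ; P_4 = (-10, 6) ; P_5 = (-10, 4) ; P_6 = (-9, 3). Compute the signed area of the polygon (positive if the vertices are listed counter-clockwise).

44

Apply the shoelace formula: 2A = Σ (x_i·y_{i+1} − x_{i+1}·y_i), indices taken mod 6.
P_1→P_2: (2)(4) − (-2)(-4) = 0
P_2→P_3: (-2)(6) − (-8)(4) = 20
P_3→P_4: (-8)(6) − (-10)(6) = 12
P_4→P_5: (-10)(4) − (-10)(6) = 20
P_5→P_6: (-10)(3) − (-9)(4) = 6
P_6→P_1: (-9)(-4) − (2)(3) = 30
Σ = 88
Signed area = Σ/2 = 44 (positive ⇒ counter-clockwise traversal).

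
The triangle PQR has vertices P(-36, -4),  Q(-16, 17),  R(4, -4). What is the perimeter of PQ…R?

|PQ| = √((20)² + (21)²) = √841 = 29
|QR| = √((20)² + (-21)²) = √841 = 29
|RP| = √((-40)² + (0)²) = √1600 = 40
Perimeter = 29 + 29 + 40 = 98.

98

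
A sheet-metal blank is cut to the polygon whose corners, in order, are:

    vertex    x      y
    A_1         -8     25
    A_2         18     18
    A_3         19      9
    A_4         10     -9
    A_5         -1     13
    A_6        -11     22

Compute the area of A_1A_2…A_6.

Apply the shoelace formula: 2A = Σ (x_i·y_{i+1} − x_{i+1}·y_i), indices taken mod 6.
Σ = (-594) + (-180) + (-261) + (121) + (121) + (-99) = -892
Area = |Σ|/2 = 446.

446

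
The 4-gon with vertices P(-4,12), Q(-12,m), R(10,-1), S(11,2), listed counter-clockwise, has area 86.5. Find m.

Write out the shoelace sum; only the two edges meeting at Q involve m:
2·Area = [((-4)·m − (-12)·12) + ((-12)·(-1) − 10·m)] + 171
       = -14·m + 327 = 173
⇒ m = 11.

11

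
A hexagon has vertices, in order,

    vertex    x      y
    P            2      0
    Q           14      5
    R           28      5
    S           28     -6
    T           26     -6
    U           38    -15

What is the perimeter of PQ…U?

94

|PQ| = √((12)² + (5)²) = √169 = 13
|QR| = √((14)² + (0)²) = √196 = 14
|RS| = √((0)² + (-11)²) = √121 = 11
|ST| = √((-2)² + (0)²) = √4 = 2
|TU| = √((12)² + (-9)²) = √225 = 15
|UP| = √((-36)² + (15)²) = √1521 = 39
Perimeter = 13 + 14 + 11 + 2 + 15 + 39 = 94.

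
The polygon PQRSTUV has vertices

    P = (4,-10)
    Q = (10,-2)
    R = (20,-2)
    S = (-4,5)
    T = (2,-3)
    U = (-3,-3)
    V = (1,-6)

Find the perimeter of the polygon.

70

|PQ| = √((6)² + (8)²) = √100 = 10
|QR| = √((10)² + (0)²) = √100 = 10
|RS| = √((-24)² + (7)²) = √625 = 25
|ST| = √((6)² + (-8)²) = √100 = 10
|TU| = √((-5)² + (0)²) = √25 = 5
|UV| = √((4)² + (-3)²) = √25 = 5
|VP| = √((3)² + (-4)²) = √25 = 5
Perimeter = 10 + 10 + 25 + 10 + 5 + 5 + 5 = 70.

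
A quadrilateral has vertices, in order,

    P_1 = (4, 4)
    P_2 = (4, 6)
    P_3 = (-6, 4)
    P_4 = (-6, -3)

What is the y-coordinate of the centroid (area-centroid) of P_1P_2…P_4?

7/3

Apply Gauss's area formula. First the cross-terms c_i = x_i·y_{i+1} − x_{i+1}·y_i:
  8, 52, 42, -12  ⇒  2A = 90, A = 45.
Then Σ (y_i + y_{i+1})·c_i = 630, so ȳ = 630 / (6·45) = 7/3.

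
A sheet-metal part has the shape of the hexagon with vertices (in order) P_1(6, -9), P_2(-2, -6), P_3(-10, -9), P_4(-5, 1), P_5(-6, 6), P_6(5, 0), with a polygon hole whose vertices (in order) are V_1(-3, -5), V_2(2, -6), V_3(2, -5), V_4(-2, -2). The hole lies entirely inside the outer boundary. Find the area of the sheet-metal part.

115

Outer boundary:
Apply Gauss's area formula: 2A = Σ (x_i·y_{i+1} − x_{i+1}·y_i), indices taken mod 6.
Σ = (-54) + (-42) + (-55) + (-24) + (-30) + (-45) = -250
Area = |Σ|/2 = 125.
Hole:
Apply Gauss's area formula: 2A = Σ (x_i·y_{i+1} − x_{i+1}·y_i), indices taken mod 4.
V_1→V_2: (-3)(-6) − (2)(-5) = 28
V_2→V_3: (2)(-5) − (2)(-6) = 2
V_3→V_4: (2)(-2) − (-2)(-5) = -14
V_4→V_1: (-2)(-5) − (-3)(-2) = 4
Σ = 20
Area = |Σ|/2 = 10.
Net area = 125 − 10 = 115.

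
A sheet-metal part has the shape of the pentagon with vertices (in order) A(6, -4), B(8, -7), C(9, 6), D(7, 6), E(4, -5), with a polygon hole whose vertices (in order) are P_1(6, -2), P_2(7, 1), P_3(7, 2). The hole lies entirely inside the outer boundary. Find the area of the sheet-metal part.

33.5

Outer boundary:
Apply Gauss's area formula: 2A = Σ (x_i·y_{i+1} − x_{i+1}·y_i), indices taken mod 5.
A→B: (6)(-7) − (8)(-4) = -10
B→C: (8)(6) − (9)(-7) = 111
C→D: (9)(6) − (7)(6) = 12
D→E: (7)(-5) − (4)(6) = -59
E→A: (4)(-4) − (6)(-5) = 14
Σ = 68
Area = |Σ|/2 = 34.
Hole:
Σ = (20) + (7) + (-26) = 1
Area = |Σ|/2 = 0.5.
Net area = 34 − 0.5 = 33.5.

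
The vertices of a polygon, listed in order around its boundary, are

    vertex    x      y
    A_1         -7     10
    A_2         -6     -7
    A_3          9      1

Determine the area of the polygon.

Apply Gauss's area formula: 2A = Σ (x_i·y_{i+1} − x_{i+1}·y_i), indices taken mod 3.
Σ = (109) + (57) + (97) = 263
Area = |Σ|/2 = 131.5.

131.5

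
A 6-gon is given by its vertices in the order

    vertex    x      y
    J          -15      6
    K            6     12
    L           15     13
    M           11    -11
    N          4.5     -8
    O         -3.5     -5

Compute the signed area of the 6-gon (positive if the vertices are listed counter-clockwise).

Apply the surveyor's formula: 2A = Σ (x_i·y_{i+1} − x_{i+1}·y_i), indices taken mod 6.
Cross-terms: -216, -102, -308, -38.5, -50.5, -96  ⇒  Σ = -811
Signed area = Σ/2 = -405.5 (negative ⇒ clockwise traversal).

-405.5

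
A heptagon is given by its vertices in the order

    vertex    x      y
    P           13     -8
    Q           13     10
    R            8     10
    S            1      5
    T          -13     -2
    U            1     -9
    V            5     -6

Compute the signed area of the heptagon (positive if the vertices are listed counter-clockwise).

Σ = (234) + (50) + (30) + (63) + (119) + (39) + (38) = 573
Signed area = Σ/2 = 286.5 (positive ⇒ counter-clockwise traversal).

286.5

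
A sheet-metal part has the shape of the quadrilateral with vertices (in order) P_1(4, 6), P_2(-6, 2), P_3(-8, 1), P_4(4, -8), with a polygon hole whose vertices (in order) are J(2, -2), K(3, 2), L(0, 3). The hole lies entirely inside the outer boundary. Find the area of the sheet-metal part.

78.5

Outer boundary:
Apply the shoelace formula: 2A = Σ (x_i·y_{i+1} − x_{i+1}·y_i), indices taken mod 4.
Cross-terms: 44, 10, 60, 56  ⇒  Σ = 170
Area = |Σ|/2 = 85.
Hole:
Apply the surveyor's formula: 2A = Σ (x_i·y_{i+1} − x_{i+1}·y_i), indices taken mod 3.
J→K: (2)(2) − (3)(-2) = 10
K→L: (3)(3) − (0)(2) = 9
L→J: (0)(-2) − (2)(3) = -6
Σ = 13
Area = |Σ|/2 = 6.5.
Net area = 85 − 6.5 = 78.5.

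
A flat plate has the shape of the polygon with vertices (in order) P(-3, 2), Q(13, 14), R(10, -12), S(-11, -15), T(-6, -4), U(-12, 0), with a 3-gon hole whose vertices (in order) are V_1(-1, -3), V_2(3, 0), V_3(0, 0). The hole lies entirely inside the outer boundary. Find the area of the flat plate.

Outer boundary:
P→Q: (-3)(14) − (13)(2) = -68
Q→R: (13)(-12) − (10)(14) = -296
R→S: (10)(-15) − (-11)(-12) = -282
S→T: (-11)(-4) − (-6)(-15) = -46
T→U: (-6)(0) − (-12)(-4) = -48
U→P: (-12)(2) − (-3)(0) = -24
Σ = -764
Area = |Σ|/2 = 382.
Hole:
V_1→V_2: (-1)(0) − (3)(-3) = 9
V_2→V_3: (3)(0) − (0)(0) = 0
V_3→V_1: (0)(-3) − (-1)(0) = 0
Σ = 9
Area = |Σ|/2 = 4.5.
Net area = 382 − 4.5 = 377.5.

377.5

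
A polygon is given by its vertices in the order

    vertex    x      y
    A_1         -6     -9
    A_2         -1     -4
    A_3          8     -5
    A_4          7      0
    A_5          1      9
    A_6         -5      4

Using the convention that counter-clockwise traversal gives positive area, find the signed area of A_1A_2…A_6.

134

Σ = (15) + (37) + (35) + (63) + (49) + (69) = 268
Signed area = Σ/2 = 134 (positive ⇒ counter-clockwise traversal).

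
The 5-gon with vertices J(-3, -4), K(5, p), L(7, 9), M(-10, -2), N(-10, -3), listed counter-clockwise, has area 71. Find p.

Write out the shoelace sum; only the two edges meeting at K involve p:
2·Area = [((-3)·p − 5·(-4)) + (5·9 − 7·p)] + 117
       = -10·p + 182 = 142
⇒ p = 4.

4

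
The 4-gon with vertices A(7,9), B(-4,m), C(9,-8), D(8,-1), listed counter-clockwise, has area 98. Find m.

3

Write out the shoelace sum; only the two edges meeting at B involve m:
2·Area = [(7·m − (-4)·9) + ((-4)·(-8) − 9·m)] + 134
       = -2·m + 202 = 196
⇒ m = 3.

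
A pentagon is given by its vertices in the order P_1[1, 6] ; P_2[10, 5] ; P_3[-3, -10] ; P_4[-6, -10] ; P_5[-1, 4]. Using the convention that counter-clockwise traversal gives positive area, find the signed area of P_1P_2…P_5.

Apply the surveyor's formula: 2A = Σ (x_i·y_{i+1} − x_{i+1}·y_i), indices taken mod 5.
P_1→P_2: (1)(5) − (10)(6) = -55
P_2→P_3: (10)(-10) − (-3)(5) = -85
P_3→P_4: (-3)(-10) − (-6)(-10) = -30
P_4→P_5: (-6)(4) − (-1)(-10) = -34
P_5→P_1: (-1)(6) − (1)(4) = -10
Σ = -214
Signed area = Σ/2 = -107 (negative ⇒ clockwise traversal).

-107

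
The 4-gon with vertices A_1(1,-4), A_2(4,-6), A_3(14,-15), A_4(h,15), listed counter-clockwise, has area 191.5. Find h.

The doubled signed area Σ (x_i y_{i+1} − x_{i+1} y_i) is linear in h.
With h=0 it equals 229; the coefficient of h is 11 (from the two edges through A_4).
So 11·h + 229 = 2·191.5 = 383 ⇒ h = 14.

14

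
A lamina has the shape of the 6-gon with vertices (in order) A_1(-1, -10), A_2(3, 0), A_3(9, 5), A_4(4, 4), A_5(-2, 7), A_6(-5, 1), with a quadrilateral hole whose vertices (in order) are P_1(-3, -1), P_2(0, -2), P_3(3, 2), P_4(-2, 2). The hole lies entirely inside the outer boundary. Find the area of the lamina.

75.5

Outer boundary:
Cross-terms: 30, 15, 16, 36, 33, 51  ⇒  Σ = 181
Area = |Σ|/2 = 90.5.
Hole:
Apply Gauss's area formula: 2A = Σ (x_i·y_{i+1} − x_{i+1}·y_i), indices taken mod 4.
Σ = (6) + (6) + (10) + (8) = 30
Area = |Σ|/2 = 15.
Net area = 90.5 − 15 = 75.5.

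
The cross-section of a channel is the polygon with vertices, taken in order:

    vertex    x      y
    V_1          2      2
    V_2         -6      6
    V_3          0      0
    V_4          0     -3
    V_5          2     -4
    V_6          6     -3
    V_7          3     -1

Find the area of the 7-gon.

29.5

Apply Gauss's area formula: 2A = Σ (x_i·y_{i+1} − x_{i+1}·y_i), indices taken mod 7.
Σ = (24) + (0) + (0) + (6) + (18) + (3) + (8) = 59
Area = |Σ|/2 = 29.5.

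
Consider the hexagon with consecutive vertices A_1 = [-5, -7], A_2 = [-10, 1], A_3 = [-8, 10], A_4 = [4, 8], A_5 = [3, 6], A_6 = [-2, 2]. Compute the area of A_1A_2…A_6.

114.5

Apply the shoelace (surveyor's) formula: 2A = Σ (x_i·y_{i+1} − x_{i+1}·y_i), indices taken mod 6.
Σ = (-75) + (-92) + (-104) + (0) + (18) + (24) = -229
Area = |Σ|/2 = 114.5.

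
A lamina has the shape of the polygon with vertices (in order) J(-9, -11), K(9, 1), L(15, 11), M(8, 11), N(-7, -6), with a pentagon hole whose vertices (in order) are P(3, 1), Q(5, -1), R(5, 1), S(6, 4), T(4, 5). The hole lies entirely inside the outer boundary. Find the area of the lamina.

Outer boundary:
Cross-terms: 90, 84, 77, 29, 23  ⇒  Σ = 303
Area = |Σ|/2 = 151.5.
Hole:
Apply the shoelace formula: 2A = Σ (x_i·y_{i+1} − x_{i+1}·y_i), indices taken mod 5.
Σ = (-8) + (10) + (14) + (14) + (-11) = 19
Area = |Σ|/2 = 9.5.
Net area = 151.5 − 9.5 = 142.

142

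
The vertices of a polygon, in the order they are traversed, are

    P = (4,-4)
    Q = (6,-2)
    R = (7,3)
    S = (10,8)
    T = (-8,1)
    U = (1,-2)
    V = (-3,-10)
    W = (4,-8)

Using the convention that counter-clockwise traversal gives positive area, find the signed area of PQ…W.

Σ = (16) + (32) + (26) + (74) + (15) + (-16) + (64) + (16) = 227
Signed area = Σ/2 = 113.5 (positive ⇒ counter-clockwise traversal).

113.5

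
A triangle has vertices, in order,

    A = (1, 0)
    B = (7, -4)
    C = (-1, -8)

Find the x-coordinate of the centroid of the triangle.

7/3

Apply the shoelace (surveyor's) formula. First the cross-terms c_i = x_i·y_{i+1} − x_{i+1}·y_i:
  -4, -60, 8  ⇒  2A = -56, A = -28.
Then Σ (x_i + x_{i+1})·c_i = -392, so x̄ = -392 / (6·(-28)) = 7/3.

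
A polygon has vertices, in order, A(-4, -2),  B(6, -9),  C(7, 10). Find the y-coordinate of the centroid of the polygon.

Apply the shoelace (surveyor's) formula. First the cross-terms c_i = x_i·y_{i+1} − x_{i+1}·y_i:
  48, 123, 26  ⇒  2A = 197, A = 98.5.
Then Σ (y_i + y_{i+1})·c_i = -197, so ȳ = -197 / (6·98.5) = -1/3.

-1/3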